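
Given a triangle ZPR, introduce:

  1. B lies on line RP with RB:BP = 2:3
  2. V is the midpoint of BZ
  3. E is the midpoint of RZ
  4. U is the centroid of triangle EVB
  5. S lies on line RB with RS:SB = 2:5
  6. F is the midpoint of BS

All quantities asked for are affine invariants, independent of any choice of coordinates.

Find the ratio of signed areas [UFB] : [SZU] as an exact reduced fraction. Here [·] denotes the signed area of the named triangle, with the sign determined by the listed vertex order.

[UFB]:[SZU] = -5/13

Assign Z = (0, 0), P = (1, 0), R = (0, 1) — the answer is frame-independent, so this choice is without loss of generality.
1. B lies on line RP with RB:BP = 2:3 ⇒ B = (2/5, 3/5)
2. V is the midpoint of BZ ⇒ V = (1/5, 3/10)
3. E is the midpoint of RZ ⇒ E = (0, 1/2)
4. U is the centroid of triangle EVB ⇒ U = (1/5, 7/15)
5. S lies on line RB with RS:SB = 2:5 ⇒ S = (4/35, 31/35)
6. F is the midpoint of BS ⇒ F = (9/35, 26/35)
2·[UFB] = -1/21, 2·[SZU] = 13/105
[UFB]:[SZU] = -1/21:13/105 = -5/13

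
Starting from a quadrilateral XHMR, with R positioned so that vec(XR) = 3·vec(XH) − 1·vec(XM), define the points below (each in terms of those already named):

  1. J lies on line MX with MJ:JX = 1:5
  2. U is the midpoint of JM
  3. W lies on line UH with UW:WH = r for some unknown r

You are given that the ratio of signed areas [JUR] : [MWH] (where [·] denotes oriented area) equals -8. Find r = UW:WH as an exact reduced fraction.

r = 5/3

Assign X = (0, 0), H = (1, 0), M = (0, 1), R = (3, -1) — the answer is frame-independent, so this choice is without loss of generality.
1. J lies on line MX with MJ:JX = 1:5 ⇒ J = (0, 5/6)
2. U is the midpoint of JM ⇒ U = (0, 11/12)
3. With UW:WH = r, write λ = r/(r+1) so W = U + λ·(H−U); W is affine-linear in λ
Every point depending on W is an affine combination of W and λ-independent points, so each such coordinate is linear in λ; the λ² term in each signed area is a multiple of (H−U)×(H−U) = 0, so 2·[JUR] and 2·[MWH] are each linear in λ. Evaluating at λ=0 and λ=1:
  2·[JUR] = -1/4,   2·[MWH] = -1/12·λ + 1/12
So [JUR]:[MWH] = (-1/4) / (-1/12·λ + 1/12). Setting this equal to -8:
  -1/4 = -8·(-1/12·λ + 1/12)  ⇒  λ = 5/8
Then r = λ/(1−λ) = (5/8)/(3/8) = 5/3. Check: with r = 5/3, W = (5/8, 11/32) and [JUR]:[MWH] = -8 as required.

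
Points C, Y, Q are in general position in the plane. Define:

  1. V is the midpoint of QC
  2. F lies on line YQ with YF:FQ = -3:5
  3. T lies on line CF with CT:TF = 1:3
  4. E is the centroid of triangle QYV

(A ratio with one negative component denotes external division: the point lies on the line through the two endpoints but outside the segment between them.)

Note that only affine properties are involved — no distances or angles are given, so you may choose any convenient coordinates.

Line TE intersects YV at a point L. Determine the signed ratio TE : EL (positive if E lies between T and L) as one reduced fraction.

Set C = (0, 0), Y = (1, 0), Q = (0, 1); any affine frame gives the same invariant.
1. V is the midpoint of QC ⇒ V = (0, 1/2)
2. F lies on line YQ with YF:FQ = -3:5 ⇒ F = (5/2, -3/2)
3. T lies on line CF with CT:TF = 1:3 ⇒ T = (5/8, -3/8)
4. E is the centroid of triangle QYV ⇒ E = (1/3, 1/2)
line TE meets YV at L = (2/5, 3/10)
E = T + t·(L−T) with t = 35/27, so TE:EL = 35/27:-8/27

TE:EL = -35/8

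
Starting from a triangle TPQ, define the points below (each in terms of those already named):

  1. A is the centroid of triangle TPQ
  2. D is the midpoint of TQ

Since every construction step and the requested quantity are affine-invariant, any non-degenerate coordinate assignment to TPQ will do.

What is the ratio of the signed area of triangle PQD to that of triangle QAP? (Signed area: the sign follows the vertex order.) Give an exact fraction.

Assign T = (0, 0), P = (1, 0), Q = (0, 1) — the answer is frame-independent, so this choice is without loss of generality.
1. A is the centroid of triangle TPQ ⇒ A = (1/3, 1/3)
2. D is the midpoint of TQ ⇒ D = (0, 1/2)
2·[PQD] = 1/2, 2·[QAP] = 1/3
[PQD]:[QAP] = 1/2:1/3 = 3/2

[PQD]:[QAP] = 3/2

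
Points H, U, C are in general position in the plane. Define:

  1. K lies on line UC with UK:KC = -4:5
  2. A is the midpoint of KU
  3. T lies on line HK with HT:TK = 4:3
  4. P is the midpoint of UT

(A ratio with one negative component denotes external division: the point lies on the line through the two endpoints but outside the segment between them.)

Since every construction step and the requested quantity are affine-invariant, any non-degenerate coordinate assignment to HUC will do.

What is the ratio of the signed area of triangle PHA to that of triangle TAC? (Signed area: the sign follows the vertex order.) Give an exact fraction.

[PHA]:[TAC] = 1/3

Work in coordinates with H = (0, 0), U = (1, 0), C = (0, 1).
1. K lies on line UC with UK:KC = -4:5 ⇒ K = (5, -4)
2. A is the midpoint of KU ⇒ A = (3, -2)
3. T lies on line HK with HT:TK = 4:3 ⇒ T = (20/7, -16/7)
4. P is the midpoint of UT ⇒ P = (27/14, -8/7)
2·[PHA] = 3/7, 2·[TAC] = 9/7
[PHA]:[TAC] = 3/7:9/7 = 1/3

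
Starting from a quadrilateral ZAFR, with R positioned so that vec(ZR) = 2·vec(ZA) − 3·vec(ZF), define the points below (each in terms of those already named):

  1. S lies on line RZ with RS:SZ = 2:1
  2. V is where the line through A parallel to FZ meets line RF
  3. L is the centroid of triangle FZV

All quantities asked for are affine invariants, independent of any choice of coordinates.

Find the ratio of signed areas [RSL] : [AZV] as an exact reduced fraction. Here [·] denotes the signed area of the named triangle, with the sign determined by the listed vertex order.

[RSL]:[AZV] = -2/3

Set Z = (0, 0), A = (1, 0), F = (0, 1), R = (2, -3); any affine frame gives the same invariant.
1. S lies on line RZ with RS:SZ = 2:1 ⇒ S = (2/3, -1)
2. V is where the line through A parallel to FZ meets line RF ⇒ V = (1, -1)
3. L is the centroid of triangle FZV ⇒ L = (1/3, 0)
2·[RSL] = -2/3, 2·[AZV] = 1
[RSL]:[AZV] = -2/3:1 = -2/3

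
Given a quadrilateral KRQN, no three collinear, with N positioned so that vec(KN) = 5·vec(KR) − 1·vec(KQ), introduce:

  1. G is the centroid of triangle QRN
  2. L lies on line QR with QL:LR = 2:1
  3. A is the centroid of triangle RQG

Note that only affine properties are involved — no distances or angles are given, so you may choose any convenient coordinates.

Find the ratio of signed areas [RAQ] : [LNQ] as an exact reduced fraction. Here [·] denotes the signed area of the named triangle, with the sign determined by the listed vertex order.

Assign K = (0, 0), R = (1, 0), Q = (0, 1), N = (5, -1) — the answer is frame-independent, so this choice is without loss of generality.
1. G is the centroid of triangle QRN ⇒ G = (2, 0)
2. L lies on line QR with QL:LR = 2:1 ⇒ L = (2/3, 1/3)
3. A is the centroid of triangle RQG ⇒ A = (1, 1/3)
2·[RAQ] = 1/3, 2·[LNQ] = 2
[RAQ]:[LNQ] = 1/3:2 = 1/6

[RAQ]:[LNQ] = 1/6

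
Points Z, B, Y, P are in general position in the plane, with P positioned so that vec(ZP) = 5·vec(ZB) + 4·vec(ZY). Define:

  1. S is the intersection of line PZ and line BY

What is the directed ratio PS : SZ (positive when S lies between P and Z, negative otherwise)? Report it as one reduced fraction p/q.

Work in coordinates with Z = (0, 0), B = (1, 0), Y = (0, 1), P = (5, 4).
1. S is the intersection of line PZ and line BY ⇒ S = (5/9, 4/9)
S = P + t·(Z−P) with t = 8/9, so PS:SZ = t:(1−t) = 8/9:1/9

PS:SZ = 8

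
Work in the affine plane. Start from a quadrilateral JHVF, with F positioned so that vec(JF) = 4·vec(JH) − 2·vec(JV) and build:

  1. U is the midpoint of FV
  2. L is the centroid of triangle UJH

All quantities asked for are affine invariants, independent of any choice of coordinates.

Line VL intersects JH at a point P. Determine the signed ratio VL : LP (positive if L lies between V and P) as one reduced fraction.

Set J = (0, 0), H = (1, 0), V = (0, 1), F = (4, -2); any affine frame gives the same invariant.
1. U is the midpoint of FV ⇒ U = (2, -1/2)
2. L is the centroid of triangle UJH ⇒ L = (1, -1/6)
line VL meets JH at P = (6/7, 0)
L = V + t·(P−V) with t = 7/6, so VL:LP = 7/6:-1/6

VL:LP = -7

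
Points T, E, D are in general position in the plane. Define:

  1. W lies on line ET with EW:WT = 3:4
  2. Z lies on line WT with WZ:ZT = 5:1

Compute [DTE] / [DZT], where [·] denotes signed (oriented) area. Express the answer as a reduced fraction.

Assign T = (0, 0), E = (1, 0), D = (0, 1) — the answer is frame-independent, so this choice is without loss of generality.
1. W lies on line ET with EW:WT = 3:4 ⇒ W = (4/7, 0)
2. Z lies on line WT with WZ:ZT = 5:1 ⇒ Z = (2/21, 0)
2·[DTE] = 1, 2·[DZT] = -2/21
[DTE]:[DZT] = 1:-2/21 = -21/2

[DTE]:[DZT] = -21/2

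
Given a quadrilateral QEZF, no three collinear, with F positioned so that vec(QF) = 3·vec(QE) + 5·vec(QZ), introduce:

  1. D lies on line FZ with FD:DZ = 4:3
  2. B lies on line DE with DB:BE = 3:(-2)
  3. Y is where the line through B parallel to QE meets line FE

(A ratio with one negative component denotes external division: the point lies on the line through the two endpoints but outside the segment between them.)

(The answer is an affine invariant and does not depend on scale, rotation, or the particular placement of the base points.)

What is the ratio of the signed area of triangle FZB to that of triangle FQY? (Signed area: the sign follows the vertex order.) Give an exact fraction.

Assign Q = (0, 0), E = (1, 0), Z = (0, 1), F = (3, 5) — the answer is frame-independent, so this choice is without loss of generality.
1. D lies on line FZ with FD:DZ = 4:3 ⇒ D = (9/7, 19/7)
2. B lies on line DE with DB:BE = 3:(-2) ⇒ B = (3/7, -38/7)
3. Y is where the line through B parallel to QE meets line FE ⇒ Y = (-41/35, -38/7)
2·[FZB] = 21, 2·[FQY] = 73/7
[FZB]:[FQY] = 21:73/7 = 147/73

[FZB]:[FQY] = 147/73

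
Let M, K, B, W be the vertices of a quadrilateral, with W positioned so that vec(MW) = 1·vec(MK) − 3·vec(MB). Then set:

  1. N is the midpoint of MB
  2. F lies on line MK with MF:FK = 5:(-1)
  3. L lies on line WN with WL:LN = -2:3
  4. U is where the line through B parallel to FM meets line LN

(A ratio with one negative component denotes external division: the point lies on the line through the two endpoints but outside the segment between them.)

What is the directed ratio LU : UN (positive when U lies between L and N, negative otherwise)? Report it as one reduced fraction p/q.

Set M = (0, 0), K = (1, 0), B = (0, 1), W = (1, -3); any affine frame gives the same invariant.
1. N is the midpoint of MB ⇒ N = (0, 1/2)
2. F lies on line MK with MF:FK = 5:(-1) ⇒ F = (5/4, 0)
3. L lies on line WN with WL:LN = -2:3 ⇒ L = (3, -10)
4. U is where the line through B parallel to FM meets line LN ⇒ U = (-1/7, 1)
U = L + t·(N−L) with t = 22/21, so LU:UN = t:(1−t) = 22/21:-1/21

LU:UN = -22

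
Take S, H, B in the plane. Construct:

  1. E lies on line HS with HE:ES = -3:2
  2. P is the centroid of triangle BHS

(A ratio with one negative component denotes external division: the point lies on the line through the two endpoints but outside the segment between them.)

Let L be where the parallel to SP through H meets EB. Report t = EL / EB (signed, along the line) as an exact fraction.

Assign S = (0, 0), H = (1, 0), B = (0, 1) — the answer is frame-independent, so this choice is without loss of generality.
1. E lies on line HS with HE:ES = -3:2 ⇒ E = (-2, 0)
2. P is the centroid of triangle BHS ⇒ P = (1/3, 1/3)
through H parallel to SP: direction (1/3, 1/3); meets EB at L = (4, 3)
L = E + t·(B−E) with t = 3

t = 3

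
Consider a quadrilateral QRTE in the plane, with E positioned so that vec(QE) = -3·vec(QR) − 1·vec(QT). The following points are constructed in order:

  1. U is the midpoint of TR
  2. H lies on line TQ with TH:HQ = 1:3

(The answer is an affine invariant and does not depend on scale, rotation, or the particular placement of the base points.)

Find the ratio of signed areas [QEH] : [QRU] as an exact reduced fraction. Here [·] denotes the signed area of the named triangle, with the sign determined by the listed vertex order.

Work in coordinates with Q = (0, 0), R = (1, 0), T = (0, 1), E = (-3, -1).
1. U is the midpoint of TR ⇒ U = (1/2, 1/2)
2. H lies on line TQ with TH:HQ = 1:3 ⇒ H = (0, 3/4)
2·[QEH] = -9/4, 2·[QRU] = 1/2
[QEH]:[QRU] = -9/4:1/2 = -9/2

[QEH]:[QRU] = -9/2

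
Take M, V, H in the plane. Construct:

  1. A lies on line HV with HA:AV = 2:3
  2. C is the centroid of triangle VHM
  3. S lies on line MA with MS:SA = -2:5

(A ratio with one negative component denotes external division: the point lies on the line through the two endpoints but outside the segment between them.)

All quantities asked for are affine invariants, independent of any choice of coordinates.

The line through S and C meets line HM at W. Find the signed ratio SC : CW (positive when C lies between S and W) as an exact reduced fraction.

Set M = (0, 0), V = (1, 0), H = (0, 1); any affine frame gives the same invariant.
1. A lies on line HV with HA:AV = 2:3 ⇒ A = (2/5, 3/5)
2. C is the centroid of triangle VHM ⇒ C = (1/3, 1/3)
3. S lies on line MA with MS:SA = -2:5 ⇒ S = (-4/15, -2/5)
line SC meets HM at W = (0, -2/27)
C = S + t·(W−S) with t = 9/4, so SC:CW = 9/4:-5/4

SC:CW = -9/5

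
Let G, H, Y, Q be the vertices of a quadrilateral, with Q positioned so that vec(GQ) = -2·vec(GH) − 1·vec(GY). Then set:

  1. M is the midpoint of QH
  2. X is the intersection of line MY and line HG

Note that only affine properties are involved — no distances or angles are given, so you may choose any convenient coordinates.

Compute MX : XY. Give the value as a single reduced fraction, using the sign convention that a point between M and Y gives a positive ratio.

MX:XY = 1/2

Choose coordinates G = (0, 0), H = (1, 0), Y = (0, 1), Q = (-2, -1).
1. M is the midpoint of QH ⇒ M = (-1/2, -1/2)
2. X is the intersection of line MY and line HG ⇒ X = (-1/3, 0)
X = M + t·(Y−M) with t = 1/3, so MX:XY = t:(1−t) = 1/3:2/3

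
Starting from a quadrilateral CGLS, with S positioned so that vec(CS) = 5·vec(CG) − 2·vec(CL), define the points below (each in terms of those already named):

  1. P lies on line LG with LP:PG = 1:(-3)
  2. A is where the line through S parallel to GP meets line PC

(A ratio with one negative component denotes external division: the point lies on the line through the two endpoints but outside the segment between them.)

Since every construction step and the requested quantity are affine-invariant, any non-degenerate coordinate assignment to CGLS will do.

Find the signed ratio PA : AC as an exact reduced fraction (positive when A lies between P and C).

PA:AC = -2/3

Set C = (0, 0), G = (1, 0), L = (0, 1), S = (5, -2); any affine frame gives the same invariant.
1. P lies on line LG with LP:PG = 1:(-3) ⇒ P = (-1/2, 3/2)
2. A is where the line through S parallel to GP meets line PC ⇒ A = (-3/2, 9/2)
A = P + t·(C−P) with t = -2, so PA:AC = t:(1−t) = -2:3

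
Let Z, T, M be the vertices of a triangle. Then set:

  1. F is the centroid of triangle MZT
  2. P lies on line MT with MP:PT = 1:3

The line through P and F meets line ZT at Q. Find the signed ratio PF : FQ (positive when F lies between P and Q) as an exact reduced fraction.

Assign Z = (0, 0), T = (1, 0), M = (0, 1) — the answer is frame-independent, so this choice is without loss of generality.
1. F is the centroid of triangle MZT ⇒ F = (1/3, 1/3)
2. P lies on line MT with MP:PT = 1:3 ⇒ P = (1/4, 3/4)
line PF meets ZT at Q = (2/5, 0)
F = P + t·(Q−P) with t = 5/9, so PF:FQ = 5/9:4/9

PF:FQ = 5/4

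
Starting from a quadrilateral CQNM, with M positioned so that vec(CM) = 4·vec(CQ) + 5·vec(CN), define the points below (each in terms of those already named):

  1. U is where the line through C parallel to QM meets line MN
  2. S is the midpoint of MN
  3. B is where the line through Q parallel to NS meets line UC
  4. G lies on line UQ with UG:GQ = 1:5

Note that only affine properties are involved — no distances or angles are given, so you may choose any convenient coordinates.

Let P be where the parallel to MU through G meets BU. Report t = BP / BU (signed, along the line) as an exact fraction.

Assign C = (0, 0), Q = (1, 0), N = (0, 1), M = (4, 5) — the answer is frame-independent, so this choice is without loss of generality.
1. U is where the line through C parallel to QM meets line MN ⇒ U = (3/2, 5/2)
2. S is the midpoint of MN ⇒ S = (2, 3)
3. B is where the line through Q parallel to NS meets line UC ⇒ B = (-3/2, -5/2)
4. G lies on line UQ with UG:GQ = 1:5 ⇒ G = (17/12, 25/12)
through G parallel to MU: direction (-5/2, -5/2); meets BU at P = (1, 5/3)
P = B + t·(U−B) with t = 5/6

t = 5/6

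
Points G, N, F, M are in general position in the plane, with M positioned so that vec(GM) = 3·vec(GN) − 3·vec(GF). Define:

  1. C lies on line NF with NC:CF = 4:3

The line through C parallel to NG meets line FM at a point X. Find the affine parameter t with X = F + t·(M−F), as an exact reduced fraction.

Assign G = (0, 0), N = (1, 0), F = (0, 1), M = (3, -3) — the answer is frame-independent, so this choice is without loss of generality.
1. C lies on line NF with NC:CF = 4:3 ⇒ C = (3/7, 4/7)
through C parallel to NG: direction (-1, 0); meets FM at X = (9/28, 4/7)
X = F + t·(M−F) with t = 3/28

t = 3/28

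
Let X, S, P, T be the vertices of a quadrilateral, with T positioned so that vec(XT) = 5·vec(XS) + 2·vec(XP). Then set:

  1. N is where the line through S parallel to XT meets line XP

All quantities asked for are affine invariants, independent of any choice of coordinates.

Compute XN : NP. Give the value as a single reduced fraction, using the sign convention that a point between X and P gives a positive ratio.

XN:NP = -2/7

Set X = (0, 0), S = (1, 0), P = (0, 1), T = (5, 2); any affine frame gives the same invariant.
1. N is where the line through S parallel to XT meets line XP ⇒ N = (0, -2/5)
N = X + t·(P−X) with t = -2/5, so XN:NP = t:(1−t) = -2/5:7/5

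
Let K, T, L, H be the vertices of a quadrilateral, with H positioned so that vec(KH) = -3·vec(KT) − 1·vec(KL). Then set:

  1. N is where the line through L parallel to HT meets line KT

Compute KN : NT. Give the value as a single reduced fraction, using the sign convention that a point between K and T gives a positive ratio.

Choose coordinates K = (0, 0), T = (1, 0), L = (0, 1), H = (-3, -1).
1. N is where the line through L parallel to HT meets line KT ⇒ N = (-4, 0)
N = K + t·(T−K) with t = -4, so KN:NT = t:(1−t) = -4:5

KN:NT = -4/5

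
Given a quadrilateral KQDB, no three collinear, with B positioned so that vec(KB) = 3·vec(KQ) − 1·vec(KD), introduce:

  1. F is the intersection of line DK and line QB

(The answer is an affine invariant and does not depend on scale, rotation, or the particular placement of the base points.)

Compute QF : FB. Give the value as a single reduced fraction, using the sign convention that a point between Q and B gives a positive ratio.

Work in coordinates with K = (0, 0), Q = (1, 0), D = (0, 1), B = (3, -1).
1. F is the intersection of line DK and line QB ⇒ F = (0, 1/2)
F = Q + t·(B−Q) with t = -1/2, so QF:FB = t:(1−t) = -1/2:3/2

QF:FB = -1/3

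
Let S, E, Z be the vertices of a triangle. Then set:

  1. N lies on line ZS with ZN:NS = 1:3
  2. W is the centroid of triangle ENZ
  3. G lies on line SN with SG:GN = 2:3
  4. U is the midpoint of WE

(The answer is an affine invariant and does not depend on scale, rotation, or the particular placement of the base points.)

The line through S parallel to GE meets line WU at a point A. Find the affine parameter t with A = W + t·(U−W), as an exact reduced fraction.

Assign S = (0, 0), E = (1, 0), Z = (0, 1) — the answer is frame-independent, so this choice is without loss of generality.
1. N lies on line ZS with ZN:NS = 1:3 ⇒ N = (0, 3/4)
2. W is the centroid of triangle ENZ ⇒ W = (1/3, 7/12)
3. G lies on line SN with SG:GN = 2:3 ⇒ G = (0, 3/10)
4. U is the midpoint of WE ⇒ U = (2/3, 7/24)
through S parallel to GE: direction (1, -3/10); meets WU at A = (35/23, -21/46)
A = W + t·(U−W) with t = 82/23

t = 82/23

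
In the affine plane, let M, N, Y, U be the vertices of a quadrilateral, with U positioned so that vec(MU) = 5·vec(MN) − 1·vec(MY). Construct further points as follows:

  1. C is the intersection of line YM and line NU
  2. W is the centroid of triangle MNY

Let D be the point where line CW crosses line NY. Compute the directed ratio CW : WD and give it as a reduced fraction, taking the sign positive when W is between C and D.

Assign M = (0, 0), N = (1, 0), Y = (0, 1), U = (5, -1) — the answer is frame-independent, so this choice is without loss of generality.
1. C is the intersection of line YM and line NU ⇒ C = (0, 1/4)
2. W is the centroid of triangle MNY ⇒ W = (1/3, 1/3)
line CW meets NY at D = (3/5, 2/5)
W = C + t·(D−C) with t = 5/9, so CW:WD = 5/9:4/9

CW:WD = 5/4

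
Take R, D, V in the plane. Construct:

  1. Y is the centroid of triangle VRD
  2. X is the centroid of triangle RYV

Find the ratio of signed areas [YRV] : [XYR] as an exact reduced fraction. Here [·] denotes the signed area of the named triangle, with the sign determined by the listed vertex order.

Assign R = (0, 0), D = (1, 0), V = (0, 1) — the answer is frame-independent, so this choice is without loss of generality.
1. Y is the centroid of triangle VRD ⇒ Y = (1/3, 1/3)
2. X is the centroid of triangle RYV ⇒ X = (1/9, 4/9)
2·[YRV] = -1/3, 2·[XYR] = -1/9
[YRV]:[XYR] = -1/3:-1/9 = 3

[YRV]:[XYR] = 3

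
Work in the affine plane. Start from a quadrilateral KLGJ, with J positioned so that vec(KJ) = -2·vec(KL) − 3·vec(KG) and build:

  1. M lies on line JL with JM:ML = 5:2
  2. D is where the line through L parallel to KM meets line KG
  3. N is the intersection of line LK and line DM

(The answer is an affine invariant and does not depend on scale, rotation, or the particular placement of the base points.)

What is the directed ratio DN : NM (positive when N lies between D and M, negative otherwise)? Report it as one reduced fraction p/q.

DN:NM = 7

Choose coordinates K = (0, 0), L = (1, 0), G = (0, 1), J = (-2, -3).
1. M lies on line JL with JM:ML = 5:2 ⇒ M = (1/7, -6/7)
2. D is where the line through L parallel to KM meets line KG ⇒ D = (0, 6)
3. N is the intersection of line LK and line DM ⇒ N = (1/8, 0)
N = D + t·(M−D) with t = 7/8, so DN:NM = t:(1−t) = 7/8:1/8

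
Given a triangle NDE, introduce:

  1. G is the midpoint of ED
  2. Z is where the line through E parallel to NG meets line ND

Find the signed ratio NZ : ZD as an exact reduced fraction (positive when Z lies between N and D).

NZ:ZD = -1/2

Work in coordinates with N = (0, 0), D = (1, 0), E = (0, 1).
1. G is the midpoint of ED ⇒ G = (1/2, 1/2)
2. Z is where the line through E parallel to NG meets line ND ⇒ Z = (-1, 0)
Z = N + t·(D−N) with t = -1, so NZ:ZD = t:(1−t) = -1:2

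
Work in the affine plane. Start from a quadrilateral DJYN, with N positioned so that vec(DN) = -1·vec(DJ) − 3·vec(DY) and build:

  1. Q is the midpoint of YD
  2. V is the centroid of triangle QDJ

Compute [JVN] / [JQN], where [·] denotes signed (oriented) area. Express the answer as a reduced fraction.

[JVN]:[JQN] = 7/12

Set D = (0, 0), J = (1, 0), Y = (0, 1), N = (-1, -3); any affine frame gives the same invariant.
1. Q is the midpoint of YD ⇒ Q = (0, 1/2)
2. V is the centroid of triangle QDJ ⇒ V = (1/3, 1/6)
2·[JVN] = 7/3, 2·[JQN] = 4
[JVN]:[JQN] = 7/3:4 = 7/12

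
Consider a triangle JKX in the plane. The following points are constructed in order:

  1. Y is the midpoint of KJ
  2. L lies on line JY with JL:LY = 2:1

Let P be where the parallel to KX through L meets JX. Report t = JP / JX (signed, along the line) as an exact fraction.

Choose coordinates J = (0, 0), K = (1, 0), X = (0, 1).
1. Y is the midpoint of KJ ⇒ Y = (1/2, 0)
2. L lies on line JY with JL:LY = 2:1 ⇒ L = (1/3, 0)
through L parallel to KX: direction (-1, 1); meets JX at P = (0, 1/3)
P = J + t·(X−J) with t = 1/3

t = 1/3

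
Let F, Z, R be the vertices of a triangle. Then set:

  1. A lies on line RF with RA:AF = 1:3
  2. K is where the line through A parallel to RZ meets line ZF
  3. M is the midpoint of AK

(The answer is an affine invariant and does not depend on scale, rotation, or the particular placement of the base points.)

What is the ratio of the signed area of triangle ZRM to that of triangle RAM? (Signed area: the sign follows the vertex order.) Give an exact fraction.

[ZRM]:[RAM] = 8/3

Work in coordinates with F = (0, 0), Z = (1, 0), R = (0, 1).
1. A lies on line RF with RA:AF = 1:3 ⇒ A = (0, 3/4)
2. K is where the line through A parallel to RZ meets line ZF ⇒ K = (3/4, 0)
3. M is the midpoint of AK ⇒ M = (3/8, 3/8)
2·[ZRM] = 1/4, 2·[RAM] = 3/32
[ZRM]:[RAM] = 1/4:3/32 = 8/3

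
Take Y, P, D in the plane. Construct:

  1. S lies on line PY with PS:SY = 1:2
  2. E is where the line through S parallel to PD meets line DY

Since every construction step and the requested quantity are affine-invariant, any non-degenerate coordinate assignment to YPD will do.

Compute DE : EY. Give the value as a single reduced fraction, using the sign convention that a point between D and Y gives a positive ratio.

Choose coordinates Y = (0, 0), P = (1, 0), D = (0, 1).
1. S lies on line PY with PS:SY = 1:2 ⇒ S = (2/3, 0)
2. E is where the line through S parallel to PD meets line DY ⇒ E = (0, 2/3)
E = D + t·(Y−D) with t = 1/3, so DE:EY = t:(1−t) = 1/3:2/3

DE:EY = 1/2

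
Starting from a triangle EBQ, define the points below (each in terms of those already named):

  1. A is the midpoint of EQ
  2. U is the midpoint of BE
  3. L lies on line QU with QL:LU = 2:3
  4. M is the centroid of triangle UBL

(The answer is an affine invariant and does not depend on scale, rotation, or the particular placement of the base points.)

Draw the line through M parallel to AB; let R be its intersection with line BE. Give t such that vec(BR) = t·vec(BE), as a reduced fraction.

t = 1/30

Set E = (0, 0), B = (1, 0), Q = (0, 1); any affine frame gives the same invariant.
1. A is the midpoint of EQ ⇒ A = (0, 1/2)
2. U is the midpoint of BE ⇒ U = (1/2, 0)
3. L lies on line QU with QL:LU = 2:3 ⇒ L = (1/5, 3/5)
4. M is the centroid of triangle UBL ⇒ M = (17/30, 1/5)
through M parallel to AB: direction (1, -1/2); meets BE at R = (29/30, 0)
R = B + t·(E−B) with t = 1/30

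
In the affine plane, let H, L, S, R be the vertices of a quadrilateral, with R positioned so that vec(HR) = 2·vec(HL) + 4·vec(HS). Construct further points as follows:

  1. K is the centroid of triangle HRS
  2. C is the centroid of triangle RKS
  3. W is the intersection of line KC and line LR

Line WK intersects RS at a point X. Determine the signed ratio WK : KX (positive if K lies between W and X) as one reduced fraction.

Work in coordinates with H = (0, 0), L = (1, 0), S = (0, 1), R = (2, 4).
1. K is the centroid of triangle HRS ⇒ K = (2/3, 5/3)
2. C is the centroid of triangle RKS ⇒ C = (8/9, 20/9)
3. W is the intersection of line KC and line LR ⇒ W = (8/3, 20/3)
line WK meets RS at X = (1, 5/2)
K = W + t·(X−W) with t = 6/5, so WK:KX = 6/5:-1/5

WK:KX = -6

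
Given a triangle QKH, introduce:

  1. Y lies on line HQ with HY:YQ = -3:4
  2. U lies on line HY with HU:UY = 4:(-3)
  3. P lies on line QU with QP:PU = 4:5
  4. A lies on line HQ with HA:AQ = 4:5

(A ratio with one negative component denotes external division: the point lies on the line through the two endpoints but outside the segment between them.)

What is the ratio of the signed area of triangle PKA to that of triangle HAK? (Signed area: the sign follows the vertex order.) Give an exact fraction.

[PKA]:[HAK] = -47/4

Work in coordinates with Q = (0, 0), K = (1, 0), H = (0, 1).
1. Y lies on line HQ with HY:YQ = -3:4 ⇒ Y = (0, 4)
2. U lies on line HY with HU:UY = 4:(-3) ⇒ U = (0, 13)
3. P lies on line QU with QP:PU = 4:5 ⇒ P = (0, 52/9)
4. A lies on line HQ with HA:AQ = 4:5 ⇒ A = (0, 5/9)
2·[PKA] = -47/9, 2·[HAK] = 4/9
[PKA]:[HAK] = -47/9:4/9 = -47/4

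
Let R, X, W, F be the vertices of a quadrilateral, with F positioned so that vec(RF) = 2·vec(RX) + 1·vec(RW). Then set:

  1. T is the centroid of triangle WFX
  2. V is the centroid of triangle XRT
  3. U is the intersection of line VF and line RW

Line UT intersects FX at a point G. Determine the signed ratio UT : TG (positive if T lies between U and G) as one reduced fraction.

Work in coordinates with R = (0, 0), X = (1, 0), W = (0, 1), F = (2, 1).
1. T is the centroid of triangle WFX ⇒ T = (1, 2/3)
2. V is the centroid of triangle XRT ⇒ V = (2/3, 2/9)
3. U is the intersection of line VF and line RW ⇒ U = (0, -1/6)
line UT meets FX at G = (5, 4)
T = U + t·(G−U) with t = 1/5, so UT:TG = 1/5:4/5

UT:TG = 1/4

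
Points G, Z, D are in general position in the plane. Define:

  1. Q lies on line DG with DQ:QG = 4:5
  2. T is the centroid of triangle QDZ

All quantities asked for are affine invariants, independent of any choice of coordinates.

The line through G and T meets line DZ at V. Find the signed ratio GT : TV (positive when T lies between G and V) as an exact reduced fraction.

Set G = (0, 0), Z = (1, 0), D = (0, 1); any affine frame gives the same invariant.
1. Q lies on line DG with DQ:QG = 4:5 ⇒ Q = (0, 5/9)
2. T is the centroid of triangle QDZ ⇒ T = (1/3, 14/27)
line GT meets DZ at V = (9/23, 14/23)
T = G + t·(V−G) with t = 23/27, so GT:TV = 23/27:4/27

GT:TV = 23/4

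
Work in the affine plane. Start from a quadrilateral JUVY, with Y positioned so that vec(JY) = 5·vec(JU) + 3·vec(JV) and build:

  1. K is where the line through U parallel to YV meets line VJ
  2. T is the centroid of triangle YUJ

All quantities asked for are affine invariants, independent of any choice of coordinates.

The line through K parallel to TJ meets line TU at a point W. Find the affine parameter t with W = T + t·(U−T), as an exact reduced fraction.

Choose coordinates J = (0, 0), U = (1, 0), V = (0, 1), Y = (5, 3).
1. K is where the line through U parallel to YV meets line VJ ⇒ K = (0, -2/5)
2. T is the centroid of triangle YUJ ⇒ T = (2, 1)
through K parallel to TJ: direction (-2, -1); meets TU at W = (6/5, 1/5)
W = T + t·(U−T) with t = 4/5

t = 4/5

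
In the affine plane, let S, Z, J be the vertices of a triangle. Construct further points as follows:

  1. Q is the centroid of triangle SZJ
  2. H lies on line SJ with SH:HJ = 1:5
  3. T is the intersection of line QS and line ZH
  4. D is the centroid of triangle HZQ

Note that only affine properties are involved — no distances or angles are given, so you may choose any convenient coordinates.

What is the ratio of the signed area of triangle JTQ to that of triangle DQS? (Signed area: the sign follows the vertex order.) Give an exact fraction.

[JTQ]:[DQS] = 72/35

Assign S = (0, 0), Z = (1, 0), J = (0, 1) — the answer is frame-independent, so this choice is without loss of generality.
1. Q is the centroid of triangle SZJ ⇒ Q = (1/3, 1/3)
2. H lies on line SJ with SH:HJ = 1:5 ⇒ H = (0, 1/6)
3. T is the intersection of line QS and line ZH ⇒ T = (1/7, 1/7)
4. D is the centroid of triangle HZQ ⇒ D = (4/9, 1/6)
2·[JTQ] = 4/21, 2·[DQS] = 5/54
[JTQ]:[DQS] = 4/21:5/54 = 72/35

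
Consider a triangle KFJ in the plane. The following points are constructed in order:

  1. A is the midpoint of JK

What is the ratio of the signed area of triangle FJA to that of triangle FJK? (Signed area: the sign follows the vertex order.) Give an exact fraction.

[FJA]:[FJK] = 1/2

Choose coordinates K = (0, 0), F = (1, 0), J = (0, 1).
1. A is the midpoint of JK ⇒ A = (0, 1/2)
2·[FJA] = 1/2, 2·[FJK] = 1
[FJA]:[FJK] = 1/2:1 = 1/2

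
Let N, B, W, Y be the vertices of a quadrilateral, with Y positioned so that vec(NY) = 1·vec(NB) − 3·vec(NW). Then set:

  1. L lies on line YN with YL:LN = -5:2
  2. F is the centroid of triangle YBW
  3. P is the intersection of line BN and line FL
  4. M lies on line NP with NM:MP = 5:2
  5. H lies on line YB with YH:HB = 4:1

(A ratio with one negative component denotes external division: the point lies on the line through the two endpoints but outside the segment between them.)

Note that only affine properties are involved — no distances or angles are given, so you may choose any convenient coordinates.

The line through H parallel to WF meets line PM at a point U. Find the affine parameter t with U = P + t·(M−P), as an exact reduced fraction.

Assign N = (0, 0), B = (1, 0), W = (0, 1), Y = (1, -3) — the answer is frame-independent, so this choice is without loss of generality.
1. L lies on line YN with YL:LN = -5:2 ⇒ L = (-2/3, 2)
2. F is the centroid of triangle YBW ⇒ F = (2/3, -2/3)
3. P is the intersection of line BN and line FL ⇒ P = (1/3, 0)
4. M lies on line NP with NM:MP = 5:2 ⇒ M = (5/21, 0)
5. H lies on line YB with YH:HB = 4:1 ⇒ H = (1, -3/5)
through H parallel to WF: direction (2/3, -5/3); meets PM at U = (19/25, 0)
U = P + t·(M−P) with t = -112/25

t = -112/25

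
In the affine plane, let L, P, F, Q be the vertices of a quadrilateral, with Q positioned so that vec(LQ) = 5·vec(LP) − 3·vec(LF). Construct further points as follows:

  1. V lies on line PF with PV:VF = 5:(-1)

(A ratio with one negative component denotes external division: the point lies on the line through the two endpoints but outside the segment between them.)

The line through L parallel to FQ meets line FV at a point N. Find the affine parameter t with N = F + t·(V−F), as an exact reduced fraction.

t = -20

Assign L = (0, 0), P = (1, 0), F = (0, 1), Q = (5, -3) — the answer is frame-independent, so this choice is without loss of generality.
1. V lies on line PF with PV:VF = 5:(-1) ⇒ V = (-1/4, 5/4)
through L parallel to FQ: direction (5, -4); meets FV at N = (5, -4)
N = F + t·(V−F) with t = -20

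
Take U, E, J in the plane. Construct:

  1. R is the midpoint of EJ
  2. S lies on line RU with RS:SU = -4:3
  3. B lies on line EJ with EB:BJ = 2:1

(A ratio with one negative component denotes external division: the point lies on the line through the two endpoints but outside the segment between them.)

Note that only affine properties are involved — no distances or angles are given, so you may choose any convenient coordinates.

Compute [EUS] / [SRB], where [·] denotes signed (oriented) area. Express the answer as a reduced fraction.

Choose coordinates U = (0, 0), E = (1, 0), J = (0, 1).
1. R is the midpoint of EJ ⇒ R = (1/2, 1/2)
2. S lies on line RU with RS:SU = -4:3 ⇒ S = (-3/2, -3/2)
3. B lies on line EJ with EB:BJ = 2:1 ⇒ B = (1/3, 2/3)
2·[EUS] = 3/2, 2·[SRB] = 2/3
[EUS]:[SRB] = 3/2:2/3 = 9/4

[EUS]:[SRB] = 9/4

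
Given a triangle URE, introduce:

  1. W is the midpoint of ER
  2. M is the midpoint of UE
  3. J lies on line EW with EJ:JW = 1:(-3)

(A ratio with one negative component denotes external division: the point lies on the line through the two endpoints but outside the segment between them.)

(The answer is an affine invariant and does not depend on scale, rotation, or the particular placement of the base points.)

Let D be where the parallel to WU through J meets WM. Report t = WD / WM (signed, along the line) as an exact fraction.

Choose coordinates U = (0, 0), R = (1, 0), E = (0, 1).
1. W is the midpoint of ER ⇒ W = (1/2, 1/2)
2. M is the midpoint of UE ⇒ M = (0, 1/2)
3. J lies on line EW with EJ:JW = 1:(-3) ⇒ J = (-1/4, 5/4)
through J parallel to WU: direction (-1/2, -1/2); meets WM at D = (-1, 1/2)
D = W + t·(M−W) with t = 3

t = 3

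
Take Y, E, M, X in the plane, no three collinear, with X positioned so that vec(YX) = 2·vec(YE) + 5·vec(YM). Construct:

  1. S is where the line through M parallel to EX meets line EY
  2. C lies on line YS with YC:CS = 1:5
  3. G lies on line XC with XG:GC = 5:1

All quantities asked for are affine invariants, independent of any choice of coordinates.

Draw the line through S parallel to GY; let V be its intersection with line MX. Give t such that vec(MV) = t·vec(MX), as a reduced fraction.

Set Y = (0, 0), E = (1, 0), M = (0, 1), X = (2, 5); any affine frame gives the same invariant.
1. S is where the line through M parallel to EX meets line EY ⇒ S = (-1/5, 0)
2. C lies on line YS with YC:CS = 1:5 ⇒ C = (-1/30, 0)
3. G lies on line XC with XG:GC = 5:1 ⇒ G = (11/36, 5/6)
through S parallel to GY: direction (-11/36, -5/6); meets MX at V = (5/8, 9/4)
V = M + t·(X−M) with t = 5/16

t = 5/16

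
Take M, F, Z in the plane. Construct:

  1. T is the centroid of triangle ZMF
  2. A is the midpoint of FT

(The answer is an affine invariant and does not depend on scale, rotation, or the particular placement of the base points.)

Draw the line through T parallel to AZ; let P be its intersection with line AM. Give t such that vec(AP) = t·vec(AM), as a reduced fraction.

Assign M = (0, 0), F = (1, 0), Z = (0, 1) — the answer is frame-independent, so this choice is without loss of generality.
1. T is the centroid of triangle ZMF ⇒ T = (1/3, 1/3)
2. A is the midpoint of FT ⇒ A = (2/3, 1/6)
through T parallel to AZ: direction (-2/3, 5/6); meets AM at P = (1/2, 1/8)
P = A + t·(M−A) with t = 1/4

t = 1/4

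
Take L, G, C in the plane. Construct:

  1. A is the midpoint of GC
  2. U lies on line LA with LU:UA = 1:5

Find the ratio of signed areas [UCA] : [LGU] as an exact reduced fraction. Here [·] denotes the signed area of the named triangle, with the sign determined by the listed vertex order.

Choose coordinates L = (0, 0), G = (1, 0), C = (0, 1).
1. A is the midpoint of GC ⇒ A = (1/2, 1/2)
2. U lies on line LA with LU:UA = 1:5 ⇒ U = (1/12, 1/12)
2·[UCA] = -5/12, 2·[LGU] = 1/12
[UCA]:[LGU] = -5/12:1/12 = -5

[UCA]:[LGU] = -5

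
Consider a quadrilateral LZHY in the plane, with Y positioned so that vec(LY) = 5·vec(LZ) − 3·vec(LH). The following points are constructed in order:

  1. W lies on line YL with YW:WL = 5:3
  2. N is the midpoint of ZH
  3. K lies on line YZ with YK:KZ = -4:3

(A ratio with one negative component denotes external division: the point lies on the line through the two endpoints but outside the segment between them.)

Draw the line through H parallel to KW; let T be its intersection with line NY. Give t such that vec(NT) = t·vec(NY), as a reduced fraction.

t = 11/4

Assign L = (0, 0), Z = (1, 0), H = (0, 1), Y = (5, -3) — the answer is frame-independent, so this choice is without loss of generality.
1. W lies on line YL with YW:WL = 5:3 ⇒ W = (15/8, -9/8)
2. N is the midpoint of ZH ⇒ N = (1/2, 1/2)
3. K lies on line YZ with YK:KZ = -4:3 ⇒ K = (-11, 9)
through H parallel to KW: direction (103/8, -81/8); meets NY at T = (103/8, -73/8)
T = N + t·(Y−N) with t = 11/4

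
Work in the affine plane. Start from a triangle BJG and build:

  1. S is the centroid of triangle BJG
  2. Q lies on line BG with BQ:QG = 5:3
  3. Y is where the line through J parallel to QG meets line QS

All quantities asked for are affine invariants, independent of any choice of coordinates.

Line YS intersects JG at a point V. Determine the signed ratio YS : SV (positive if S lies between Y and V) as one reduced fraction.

Work in coordinates with B = (0, 0), J = (1, 0), G = (0, 1).
1. S is the centroid of triangle BJG ⇒ S = (1/3, 1/3)
2. Q lies on line BG with BQ:QG = 5:3 ⇒ Q = (0, 5/8)
3. Y is where the line through J parallel to QG meets line QS ⇒ Y = (1, -1/4)
line YS meets JG at V = (3, -2)
S = Y + t·(V−Y) with t = -1/3, so YS:SV = -1/3:4/3

YS:SV = -1/4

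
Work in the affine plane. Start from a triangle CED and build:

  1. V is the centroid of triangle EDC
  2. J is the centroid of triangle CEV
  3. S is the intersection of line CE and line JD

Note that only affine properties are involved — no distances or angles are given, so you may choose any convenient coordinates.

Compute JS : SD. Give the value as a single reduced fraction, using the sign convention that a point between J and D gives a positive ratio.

Assign C = (0, 0), E = (1, 0), D = (0, 1) — the answer is frame-independent, so this choice is without loss of generality.
1. V is the centroid of triangle EDC ⇒ V = (1/3, 1/3)
2. J is the centroid of triangle CEV ⇒ J = (4/9, 1/9)
3. S is the intersection of line CE and line JD ⇒ S = (1/2, 0)
S = J + t·(D−J) with t = -1/8, so JS:SD = t:(1−t) = -1/8:9/8

JS:SD = -1/9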